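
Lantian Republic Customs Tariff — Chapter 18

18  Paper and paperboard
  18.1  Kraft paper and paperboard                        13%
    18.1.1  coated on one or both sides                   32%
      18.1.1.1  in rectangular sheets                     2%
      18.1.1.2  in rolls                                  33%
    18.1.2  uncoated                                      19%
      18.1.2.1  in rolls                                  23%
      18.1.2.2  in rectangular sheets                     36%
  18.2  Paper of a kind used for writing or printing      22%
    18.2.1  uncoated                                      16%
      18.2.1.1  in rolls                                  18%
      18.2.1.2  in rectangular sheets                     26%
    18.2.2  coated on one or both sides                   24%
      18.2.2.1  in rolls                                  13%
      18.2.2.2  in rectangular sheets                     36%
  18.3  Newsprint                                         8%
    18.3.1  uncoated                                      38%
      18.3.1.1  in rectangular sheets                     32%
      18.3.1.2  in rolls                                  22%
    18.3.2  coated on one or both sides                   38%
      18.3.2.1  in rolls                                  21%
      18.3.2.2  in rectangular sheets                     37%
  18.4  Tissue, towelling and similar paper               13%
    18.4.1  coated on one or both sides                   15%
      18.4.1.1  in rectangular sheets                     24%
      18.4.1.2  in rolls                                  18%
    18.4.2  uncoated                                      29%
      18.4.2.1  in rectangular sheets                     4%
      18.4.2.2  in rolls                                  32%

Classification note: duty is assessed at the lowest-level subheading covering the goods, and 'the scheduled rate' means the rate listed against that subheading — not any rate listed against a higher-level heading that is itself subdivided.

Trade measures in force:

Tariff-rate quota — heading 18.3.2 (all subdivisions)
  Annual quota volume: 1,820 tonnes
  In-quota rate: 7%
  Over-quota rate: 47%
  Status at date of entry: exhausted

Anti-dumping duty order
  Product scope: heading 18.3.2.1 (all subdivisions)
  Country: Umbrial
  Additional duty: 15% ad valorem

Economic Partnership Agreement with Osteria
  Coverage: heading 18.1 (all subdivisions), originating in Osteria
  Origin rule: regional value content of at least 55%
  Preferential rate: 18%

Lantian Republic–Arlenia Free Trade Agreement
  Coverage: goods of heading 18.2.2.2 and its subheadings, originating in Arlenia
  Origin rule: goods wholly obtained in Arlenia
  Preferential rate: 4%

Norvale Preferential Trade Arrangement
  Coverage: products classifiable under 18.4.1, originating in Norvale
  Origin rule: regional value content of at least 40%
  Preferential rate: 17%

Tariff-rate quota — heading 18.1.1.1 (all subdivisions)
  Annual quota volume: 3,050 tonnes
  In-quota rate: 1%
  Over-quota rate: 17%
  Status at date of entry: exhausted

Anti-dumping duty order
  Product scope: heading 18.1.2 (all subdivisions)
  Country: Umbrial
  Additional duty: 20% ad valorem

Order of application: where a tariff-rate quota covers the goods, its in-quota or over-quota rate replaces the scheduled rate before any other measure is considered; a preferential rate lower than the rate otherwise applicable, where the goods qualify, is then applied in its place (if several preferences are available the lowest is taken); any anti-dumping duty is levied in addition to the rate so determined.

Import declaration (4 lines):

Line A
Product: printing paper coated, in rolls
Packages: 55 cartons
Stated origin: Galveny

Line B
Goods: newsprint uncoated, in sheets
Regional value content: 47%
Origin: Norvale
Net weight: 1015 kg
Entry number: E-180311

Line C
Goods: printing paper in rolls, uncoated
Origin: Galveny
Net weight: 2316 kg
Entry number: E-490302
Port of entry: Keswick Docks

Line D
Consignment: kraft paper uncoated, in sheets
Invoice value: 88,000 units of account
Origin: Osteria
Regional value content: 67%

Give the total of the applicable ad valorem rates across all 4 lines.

81%

Line A: printing paper → 18.2; coated → 18.2.2; in rolls → 18.2.2.1. Scheduled 13%. No special measure applies. → 13%.
Line B: newsprint → 18.3; uncoated → 18.3.1; in sheets → 18.3.1.1. Scheduled 32%. Norvale agreement on 18.4.1: 18.3.1.1 not covered. → 32%.
Line C: printing paper → 18.2; uncoated → 18.2.1; in rolls → 18.2.1.1. Scheduled 18%. No special measure applies. → 18%.
Line D: kraft paper → 18.1; uncoated → 18.1.2; in sheets → 18.1.2.2. Scheduled 36%. Osteria agreement on 18.1: RVC ≥ 55% → 18% available; preferential 18%. → 18%.
Sum: 13% + 32% + 18% + 18% = 81%.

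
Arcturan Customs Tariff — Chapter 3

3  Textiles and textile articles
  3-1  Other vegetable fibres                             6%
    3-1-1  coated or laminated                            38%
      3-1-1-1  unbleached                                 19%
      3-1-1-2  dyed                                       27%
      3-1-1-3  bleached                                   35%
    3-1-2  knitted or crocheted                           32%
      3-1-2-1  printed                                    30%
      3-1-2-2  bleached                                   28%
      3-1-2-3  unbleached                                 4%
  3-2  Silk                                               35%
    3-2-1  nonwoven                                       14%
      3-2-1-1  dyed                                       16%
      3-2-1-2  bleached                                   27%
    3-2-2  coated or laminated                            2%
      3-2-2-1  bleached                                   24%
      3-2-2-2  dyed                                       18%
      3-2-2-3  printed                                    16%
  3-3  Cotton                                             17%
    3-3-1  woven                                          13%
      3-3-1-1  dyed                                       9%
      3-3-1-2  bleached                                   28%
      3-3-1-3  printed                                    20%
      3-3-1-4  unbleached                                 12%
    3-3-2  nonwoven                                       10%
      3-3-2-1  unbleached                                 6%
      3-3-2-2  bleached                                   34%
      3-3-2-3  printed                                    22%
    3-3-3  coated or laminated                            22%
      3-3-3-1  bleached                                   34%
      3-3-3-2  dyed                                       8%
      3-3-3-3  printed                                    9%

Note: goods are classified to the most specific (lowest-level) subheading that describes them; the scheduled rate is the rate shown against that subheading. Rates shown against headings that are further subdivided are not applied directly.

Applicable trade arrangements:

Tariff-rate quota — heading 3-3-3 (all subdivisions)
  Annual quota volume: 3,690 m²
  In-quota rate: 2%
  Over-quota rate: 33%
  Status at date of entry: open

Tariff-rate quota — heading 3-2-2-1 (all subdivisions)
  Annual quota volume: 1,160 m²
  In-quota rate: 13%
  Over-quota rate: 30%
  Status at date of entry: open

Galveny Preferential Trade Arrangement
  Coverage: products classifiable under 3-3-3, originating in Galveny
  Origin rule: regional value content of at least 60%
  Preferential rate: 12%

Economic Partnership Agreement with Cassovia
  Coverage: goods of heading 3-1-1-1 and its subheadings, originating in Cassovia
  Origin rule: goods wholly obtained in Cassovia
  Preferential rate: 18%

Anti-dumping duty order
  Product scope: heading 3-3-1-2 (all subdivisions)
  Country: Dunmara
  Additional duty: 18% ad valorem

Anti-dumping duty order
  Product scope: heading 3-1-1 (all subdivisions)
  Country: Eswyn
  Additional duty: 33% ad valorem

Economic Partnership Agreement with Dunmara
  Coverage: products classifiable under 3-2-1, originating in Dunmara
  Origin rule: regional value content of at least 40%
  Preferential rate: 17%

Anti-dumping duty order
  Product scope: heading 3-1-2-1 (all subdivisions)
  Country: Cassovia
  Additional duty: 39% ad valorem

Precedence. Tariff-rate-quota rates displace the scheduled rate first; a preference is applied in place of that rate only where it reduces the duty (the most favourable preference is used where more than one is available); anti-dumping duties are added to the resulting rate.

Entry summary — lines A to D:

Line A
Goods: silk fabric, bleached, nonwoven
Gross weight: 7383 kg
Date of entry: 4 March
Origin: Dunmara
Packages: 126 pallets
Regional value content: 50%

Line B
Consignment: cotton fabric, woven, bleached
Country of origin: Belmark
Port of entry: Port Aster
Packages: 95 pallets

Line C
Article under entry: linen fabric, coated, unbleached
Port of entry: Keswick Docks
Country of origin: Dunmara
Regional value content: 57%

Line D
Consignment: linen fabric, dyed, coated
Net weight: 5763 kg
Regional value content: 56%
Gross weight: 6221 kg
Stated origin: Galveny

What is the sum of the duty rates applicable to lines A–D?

91%

Line A: silk → 3-2; nonwoven → 3-2-1; bleached → 3-2-1-2. Scheduled 27%. Dunmara agreement on 3-2-1: RVC ≥ 40% → 17% available; preferential 17%. → 17%.
Line B: cotton → 3-3; woven → 3-3-1; bleached → 3-3-1-2. Scheduled 28%. No special measure applies. → 28%.
Line C: linen → 3-1; coated → 3-1-1; unbleached → 3-1-1-1. Scheduled 19%. Dunmara agreement on 3-2-1: 3-1-1-1 not covered. → 19%.
Line D: linen → 3-1; coated → 3-1-1; dyed → 3-1-1-2. Scheduled 27%. Galveny agreement on 3-3-3: 3-1-1-2 not covered. → 27%.
Sum: 17% + 28% + 19% + 27% = 91%.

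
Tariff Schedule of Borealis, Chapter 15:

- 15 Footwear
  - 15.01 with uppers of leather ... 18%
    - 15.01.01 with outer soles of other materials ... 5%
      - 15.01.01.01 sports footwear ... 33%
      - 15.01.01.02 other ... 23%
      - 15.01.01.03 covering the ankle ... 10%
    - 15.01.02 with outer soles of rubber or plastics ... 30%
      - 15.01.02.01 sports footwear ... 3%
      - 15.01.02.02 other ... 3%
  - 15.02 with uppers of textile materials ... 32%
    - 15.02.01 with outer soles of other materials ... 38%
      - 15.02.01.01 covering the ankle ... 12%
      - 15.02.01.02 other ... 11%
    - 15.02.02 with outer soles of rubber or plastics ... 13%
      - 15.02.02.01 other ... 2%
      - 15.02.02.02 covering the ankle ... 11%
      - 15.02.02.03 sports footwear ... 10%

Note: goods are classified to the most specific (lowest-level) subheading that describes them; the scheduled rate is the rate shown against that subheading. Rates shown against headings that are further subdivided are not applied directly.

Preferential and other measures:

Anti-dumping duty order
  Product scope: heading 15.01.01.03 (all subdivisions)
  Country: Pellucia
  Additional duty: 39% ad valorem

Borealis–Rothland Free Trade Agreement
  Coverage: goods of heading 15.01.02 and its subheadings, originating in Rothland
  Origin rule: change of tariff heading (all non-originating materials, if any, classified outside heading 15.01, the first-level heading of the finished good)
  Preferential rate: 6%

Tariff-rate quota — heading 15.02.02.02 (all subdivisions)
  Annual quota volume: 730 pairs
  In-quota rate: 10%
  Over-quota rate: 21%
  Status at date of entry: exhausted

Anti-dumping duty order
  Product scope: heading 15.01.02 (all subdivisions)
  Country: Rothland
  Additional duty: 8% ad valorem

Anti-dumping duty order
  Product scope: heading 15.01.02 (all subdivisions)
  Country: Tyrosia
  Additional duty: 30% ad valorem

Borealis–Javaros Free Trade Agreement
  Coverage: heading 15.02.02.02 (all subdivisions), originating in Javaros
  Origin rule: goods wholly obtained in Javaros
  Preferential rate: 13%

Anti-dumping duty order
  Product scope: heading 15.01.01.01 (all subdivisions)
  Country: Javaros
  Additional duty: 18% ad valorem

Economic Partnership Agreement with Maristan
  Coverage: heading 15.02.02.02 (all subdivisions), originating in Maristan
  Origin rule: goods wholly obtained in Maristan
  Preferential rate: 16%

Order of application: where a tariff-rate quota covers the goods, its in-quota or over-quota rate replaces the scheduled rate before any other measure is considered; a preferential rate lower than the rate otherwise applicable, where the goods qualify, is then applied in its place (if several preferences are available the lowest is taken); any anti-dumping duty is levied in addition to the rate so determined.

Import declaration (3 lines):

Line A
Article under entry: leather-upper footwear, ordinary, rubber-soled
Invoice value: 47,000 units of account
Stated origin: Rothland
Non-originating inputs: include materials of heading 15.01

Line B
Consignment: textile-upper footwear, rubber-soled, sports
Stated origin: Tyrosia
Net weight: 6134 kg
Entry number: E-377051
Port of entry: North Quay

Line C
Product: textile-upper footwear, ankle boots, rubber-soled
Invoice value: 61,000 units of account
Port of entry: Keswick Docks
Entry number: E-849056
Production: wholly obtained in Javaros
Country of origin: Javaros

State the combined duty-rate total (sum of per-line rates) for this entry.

34%

Line A: leather-upper → 15.01; rubber-soled → 15.01.02; ordinary → 15.01.02.02. Scheduled 3%. Rothland agreement on 15.01.02: CTH not met; anti-dumping (Rothland, 15.01.02): +8%; total 3% + 8% = 11%. → 11%.
Line B: textile-upper → 15.02; rubber-soled → 15.02.02; sports → 15.02.02.03. Scheduled 10%. No special measure applies. → 10%.
Line C: textile-upper → 15.02; rubber-soled → 15.02.02; ankle boots → 15.02.02.02. Scheduled 11%. quota on 15.02.02.02 exhausted → over-quota 21%; Javaros agreement on 15.02.02.02: wholly obtained → 13% available; preferential 13%. → 13%.
Sum: 11% + 10% + 13% = 34%.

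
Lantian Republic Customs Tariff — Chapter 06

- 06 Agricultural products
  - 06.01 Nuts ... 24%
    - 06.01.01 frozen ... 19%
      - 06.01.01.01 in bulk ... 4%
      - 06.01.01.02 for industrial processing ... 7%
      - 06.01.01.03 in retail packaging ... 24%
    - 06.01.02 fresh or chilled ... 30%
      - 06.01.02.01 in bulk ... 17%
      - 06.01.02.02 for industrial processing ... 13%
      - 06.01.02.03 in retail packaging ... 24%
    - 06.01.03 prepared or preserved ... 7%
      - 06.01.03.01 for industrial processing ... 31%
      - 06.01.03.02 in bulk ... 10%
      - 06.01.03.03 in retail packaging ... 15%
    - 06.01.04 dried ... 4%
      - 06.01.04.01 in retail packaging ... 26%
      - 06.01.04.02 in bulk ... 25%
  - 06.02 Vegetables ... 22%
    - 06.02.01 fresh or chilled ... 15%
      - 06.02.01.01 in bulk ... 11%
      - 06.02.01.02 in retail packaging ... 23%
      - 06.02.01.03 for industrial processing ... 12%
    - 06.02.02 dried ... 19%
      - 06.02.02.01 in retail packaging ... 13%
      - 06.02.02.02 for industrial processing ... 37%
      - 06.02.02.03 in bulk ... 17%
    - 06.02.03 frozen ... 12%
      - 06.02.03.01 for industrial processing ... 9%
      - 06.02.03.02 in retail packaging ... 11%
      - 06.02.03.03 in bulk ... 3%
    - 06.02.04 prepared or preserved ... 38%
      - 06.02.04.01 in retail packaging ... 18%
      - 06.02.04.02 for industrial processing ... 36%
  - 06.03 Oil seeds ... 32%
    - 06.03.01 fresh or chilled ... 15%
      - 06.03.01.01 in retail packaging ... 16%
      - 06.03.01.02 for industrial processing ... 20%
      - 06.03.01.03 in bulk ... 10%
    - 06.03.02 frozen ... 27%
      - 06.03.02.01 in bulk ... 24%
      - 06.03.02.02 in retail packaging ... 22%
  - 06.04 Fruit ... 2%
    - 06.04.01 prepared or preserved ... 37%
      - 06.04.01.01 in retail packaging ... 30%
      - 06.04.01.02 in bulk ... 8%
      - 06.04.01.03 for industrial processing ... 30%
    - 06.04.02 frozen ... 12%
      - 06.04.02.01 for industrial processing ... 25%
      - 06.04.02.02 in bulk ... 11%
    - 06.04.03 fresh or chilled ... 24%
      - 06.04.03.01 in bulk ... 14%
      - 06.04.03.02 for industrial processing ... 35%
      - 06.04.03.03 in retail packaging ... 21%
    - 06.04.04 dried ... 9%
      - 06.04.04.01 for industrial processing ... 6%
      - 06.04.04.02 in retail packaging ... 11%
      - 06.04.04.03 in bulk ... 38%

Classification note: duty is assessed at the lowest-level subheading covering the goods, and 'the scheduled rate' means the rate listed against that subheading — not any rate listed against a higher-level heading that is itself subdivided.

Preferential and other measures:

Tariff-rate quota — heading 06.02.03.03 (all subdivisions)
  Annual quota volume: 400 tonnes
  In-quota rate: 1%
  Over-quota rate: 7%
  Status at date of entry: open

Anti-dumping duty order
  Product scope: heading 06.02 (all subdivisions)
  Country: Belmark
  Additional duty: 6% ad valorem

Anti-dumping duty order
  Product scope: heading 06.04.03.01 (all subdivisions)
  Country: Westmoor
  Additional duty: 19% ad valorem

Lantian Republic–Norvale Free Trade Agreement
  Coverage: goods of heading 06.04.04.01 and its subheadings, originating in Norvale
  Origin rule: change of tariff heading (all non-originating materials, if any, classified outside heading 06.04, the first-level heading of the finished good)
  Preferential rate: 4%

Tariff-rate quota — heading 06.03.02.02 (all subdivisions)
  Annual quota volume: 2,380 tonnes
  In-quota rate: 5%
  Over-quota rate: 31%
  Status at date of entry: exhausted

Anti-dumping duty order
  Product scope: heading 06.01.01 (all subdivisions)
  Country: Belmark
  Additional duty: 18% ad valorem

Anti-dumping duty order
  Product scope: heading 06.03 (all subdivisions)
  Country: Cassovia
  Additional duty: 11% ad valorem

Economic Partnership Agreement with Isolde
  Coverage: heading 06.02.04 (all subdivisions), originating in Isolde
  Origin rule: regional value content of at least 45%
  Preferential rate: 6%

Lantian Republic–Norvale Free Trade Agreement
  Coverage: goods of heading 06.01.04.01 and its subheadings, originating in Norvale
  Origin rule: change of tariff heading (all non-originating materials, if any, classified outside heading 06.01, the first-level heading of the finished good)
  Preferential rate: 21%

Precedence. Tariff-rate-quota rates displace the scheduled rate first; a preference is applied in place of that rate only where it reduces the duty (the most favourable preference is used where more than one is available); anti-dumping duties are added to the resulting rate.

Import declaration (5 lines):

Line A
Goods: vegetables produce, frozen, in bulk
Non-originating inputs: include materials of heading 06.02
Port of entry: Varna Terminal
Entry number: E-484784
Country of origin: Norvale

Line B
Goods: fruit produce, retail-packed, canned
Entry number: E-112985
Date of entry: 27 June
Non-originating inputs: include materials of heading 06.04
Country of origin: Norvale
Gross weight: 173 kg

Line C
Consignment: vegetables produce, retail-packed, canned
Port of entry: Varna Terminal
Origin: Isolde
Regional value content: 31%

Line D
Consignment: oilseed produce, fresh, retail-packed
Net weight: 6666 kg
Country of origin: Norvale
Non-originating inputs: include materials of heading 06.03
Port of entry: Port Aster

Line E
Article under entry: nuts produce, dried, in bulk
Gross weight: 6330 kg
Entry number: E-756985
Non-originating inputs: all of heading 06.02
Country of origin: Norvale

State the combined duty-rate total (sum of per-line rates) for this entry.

Line A: vegetables → 06.02; frozen → 06.02.03; in bulk → 06.02.03.03. Scheduled 3%. quota on 06.02.03.03 open → in-quota 1%; Norvale agreement on 06.04.04.01: 06.02.03.03 not covered; Norvale agreement on 06.01.04.01: 06.02.03.03 not covered. → 1%.
Line B: fruit → 06.04; canned → 06.04.01; retail-packed → 06.04.01.01. Scheduled 30%. Norvale agreement on 06.04.04.01: 06.04.01.01 not covered; Norvale agreement on 06.01.04.01: 06.04.01.01 not covered. → 30%.
Line C: vegetables → 06.02; canned → 06.02.04; retail-packed → 06.02.04.01. Scheduled 18%. Isolde agreement on 06.02.04: RVC < 45%. → 18%.
Line D: oilseed → 06.03; fresh → 06.03.01; retail-packed → 06.03.01.01. Scheduled 16%. Norvale agreement on 06.04.04.01: 06.03.01.01 not covered; Norvale agreement on 06.01.04.01: 06.03.01.01 not covered. → 16%.
Line E: nuts → 06.01; dried → 06.01.04; in bulk → 06.01.04.02. Scheduled 25%. Norvale agreement on 06.04.04.01: 06.01.04.02 not covered; Norvale agreement on 06.01.04.01: 06.01.04.02 not covered. → 25%.
Sum: 1% + 30% + 18% + 16% + 25% = 90%.

90%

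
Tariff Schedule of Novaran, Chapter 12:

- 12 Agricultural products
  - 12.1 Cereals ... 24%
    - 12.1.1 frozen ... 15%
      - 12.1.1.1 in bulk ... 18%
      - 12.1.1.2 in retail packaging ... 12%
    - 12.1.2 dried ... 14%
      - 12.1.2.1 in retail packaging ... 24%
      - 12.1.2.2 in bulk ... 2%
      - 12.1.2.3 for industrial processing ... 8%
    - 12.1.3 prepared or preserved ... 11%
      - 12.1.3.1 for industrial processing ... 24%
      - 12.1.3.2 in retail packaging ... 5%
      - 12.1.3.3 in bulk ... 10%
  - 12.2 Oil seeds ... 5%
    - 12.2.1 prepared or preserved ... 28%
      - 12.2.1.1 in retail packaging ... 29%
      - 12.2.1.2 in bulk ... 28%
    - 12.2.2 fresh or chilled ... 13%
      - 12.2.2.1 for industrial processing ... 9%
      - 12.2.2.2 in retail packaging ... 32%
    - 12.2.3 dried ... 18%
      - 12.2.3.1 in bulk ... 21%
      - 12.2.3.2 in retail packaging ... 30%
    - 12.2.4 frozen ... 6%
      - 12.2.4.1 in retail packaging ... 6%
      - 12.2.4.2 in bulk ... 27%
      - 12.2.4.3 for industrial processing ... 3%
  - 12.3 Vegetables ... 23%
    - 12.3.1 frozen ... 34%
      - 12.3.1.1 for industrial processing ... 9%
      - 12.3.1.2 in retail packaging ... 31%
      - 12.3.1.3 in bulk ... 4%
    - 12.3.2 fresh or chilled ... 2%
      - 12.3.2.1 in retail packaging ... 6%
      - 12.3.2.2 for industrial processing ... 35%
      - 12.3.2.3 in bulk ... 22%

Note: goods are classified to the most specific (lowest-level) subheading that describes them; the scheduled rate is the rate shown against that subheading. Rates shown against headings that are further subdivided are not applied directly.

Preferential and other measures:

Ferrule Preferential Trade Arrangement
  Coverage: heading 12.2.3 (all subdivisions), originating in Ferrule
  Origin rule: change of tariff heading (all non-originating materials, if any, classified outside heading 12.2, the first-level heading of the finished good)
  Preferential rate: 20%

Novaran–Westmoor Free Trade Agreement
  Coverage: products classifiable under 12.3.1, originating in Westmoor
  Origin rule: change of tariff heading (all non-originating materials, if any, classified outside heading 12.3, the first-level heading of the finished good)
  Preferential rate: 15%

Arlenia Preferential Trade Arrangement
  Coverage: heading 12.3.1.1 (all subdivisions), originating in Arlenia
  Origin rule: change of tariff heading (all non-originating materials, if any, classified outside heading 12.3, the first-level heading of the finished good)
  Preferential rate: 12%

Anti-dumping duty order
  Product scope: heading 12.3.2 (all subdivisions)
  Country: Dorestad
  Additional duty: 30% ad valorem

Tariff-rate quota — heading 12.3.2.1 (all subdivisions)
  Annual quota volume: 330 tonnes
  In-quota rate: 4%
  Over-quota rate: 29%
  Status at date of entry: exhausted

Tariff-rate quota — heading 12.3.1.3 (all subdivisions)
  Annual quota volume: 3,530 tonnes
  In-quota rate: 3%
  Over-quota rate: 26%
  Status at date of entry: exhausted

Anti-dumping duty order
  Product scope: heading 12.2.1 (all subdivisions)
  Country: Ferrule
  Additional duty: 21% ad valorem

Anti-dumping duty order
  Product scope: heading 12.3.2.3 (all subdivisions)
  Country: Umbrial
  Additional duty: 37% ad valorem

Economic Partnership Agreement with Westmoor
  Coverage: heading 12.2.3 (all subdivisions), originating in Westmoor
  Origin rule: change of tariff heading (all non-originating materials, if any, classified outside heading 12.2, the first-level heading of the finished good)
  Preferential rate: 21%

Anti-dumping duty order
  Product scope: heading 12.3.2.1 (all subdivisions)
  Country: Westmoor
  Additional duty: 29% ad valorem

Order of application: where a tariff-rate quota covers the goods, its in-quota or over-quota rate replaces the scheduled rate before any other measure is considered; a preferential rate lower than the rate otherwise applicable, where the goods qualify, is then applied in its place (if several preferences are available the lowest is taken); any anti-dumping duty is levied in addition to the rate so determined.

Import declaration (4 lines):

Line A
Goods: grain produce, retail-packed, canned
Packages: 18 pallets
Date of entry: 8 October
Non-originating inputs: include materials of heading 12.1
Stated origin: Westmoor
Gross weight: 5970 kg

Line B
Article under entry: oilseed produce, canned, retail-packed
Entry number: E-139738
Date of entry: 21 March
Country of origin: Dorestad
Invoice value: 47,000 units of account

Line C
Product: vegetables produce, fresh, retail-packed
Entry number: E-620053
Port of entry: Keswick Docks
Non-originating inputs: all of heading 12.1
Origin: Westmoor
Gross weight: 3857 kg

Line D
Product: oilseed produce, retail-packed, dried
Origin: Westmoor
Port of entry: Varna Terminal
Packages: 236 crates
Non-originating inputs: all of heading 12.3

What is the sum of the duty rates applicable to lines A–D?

Line A: grain → 12.1; canned → 12.1.3; retail-packed → 12.1.3.2. Scheduled 5%. Westmoor agreement on 12.3.1: 12.1.3.2 not covered; Westmoor agreement on 12.2.3: 12.1.3.2 not covered. → 5%.
Line B: oilseed → 12.2; canned → 12.2.1; retail-packed → 12.2.1.1. Scheduled 29%. No special measure applies. → 29%.
Line C: vegetables → 12.3; fresh → 12.3.2; retail-packed → 12.3.2.1. Scheduled 6%. quota on 12.3.2.1 exhausted → over-quota 29%; Westmoor agreement on 12.3.1: 12.3.2.1 not covered; Westmoor agreement on 12.2.3: 12.3.2.1 not covered; anti-dumping (Westmoor, 12.3.2.1): +29%; total 29% + 29% = 58%. → 58%.
Line D: oilseed → 12.2; dried → 12.2.3; retail-packed → 12.2.3.2. Scheduled 30%. Westmoor agreement on 12.3.1: 12.2.3.2 not covered; Westmoor agreement on 12.2.3: CTH met → 21% available; preferential 21%. → 21%.
Sum: 5% + 29% + 58% + 21% = 113%.

113%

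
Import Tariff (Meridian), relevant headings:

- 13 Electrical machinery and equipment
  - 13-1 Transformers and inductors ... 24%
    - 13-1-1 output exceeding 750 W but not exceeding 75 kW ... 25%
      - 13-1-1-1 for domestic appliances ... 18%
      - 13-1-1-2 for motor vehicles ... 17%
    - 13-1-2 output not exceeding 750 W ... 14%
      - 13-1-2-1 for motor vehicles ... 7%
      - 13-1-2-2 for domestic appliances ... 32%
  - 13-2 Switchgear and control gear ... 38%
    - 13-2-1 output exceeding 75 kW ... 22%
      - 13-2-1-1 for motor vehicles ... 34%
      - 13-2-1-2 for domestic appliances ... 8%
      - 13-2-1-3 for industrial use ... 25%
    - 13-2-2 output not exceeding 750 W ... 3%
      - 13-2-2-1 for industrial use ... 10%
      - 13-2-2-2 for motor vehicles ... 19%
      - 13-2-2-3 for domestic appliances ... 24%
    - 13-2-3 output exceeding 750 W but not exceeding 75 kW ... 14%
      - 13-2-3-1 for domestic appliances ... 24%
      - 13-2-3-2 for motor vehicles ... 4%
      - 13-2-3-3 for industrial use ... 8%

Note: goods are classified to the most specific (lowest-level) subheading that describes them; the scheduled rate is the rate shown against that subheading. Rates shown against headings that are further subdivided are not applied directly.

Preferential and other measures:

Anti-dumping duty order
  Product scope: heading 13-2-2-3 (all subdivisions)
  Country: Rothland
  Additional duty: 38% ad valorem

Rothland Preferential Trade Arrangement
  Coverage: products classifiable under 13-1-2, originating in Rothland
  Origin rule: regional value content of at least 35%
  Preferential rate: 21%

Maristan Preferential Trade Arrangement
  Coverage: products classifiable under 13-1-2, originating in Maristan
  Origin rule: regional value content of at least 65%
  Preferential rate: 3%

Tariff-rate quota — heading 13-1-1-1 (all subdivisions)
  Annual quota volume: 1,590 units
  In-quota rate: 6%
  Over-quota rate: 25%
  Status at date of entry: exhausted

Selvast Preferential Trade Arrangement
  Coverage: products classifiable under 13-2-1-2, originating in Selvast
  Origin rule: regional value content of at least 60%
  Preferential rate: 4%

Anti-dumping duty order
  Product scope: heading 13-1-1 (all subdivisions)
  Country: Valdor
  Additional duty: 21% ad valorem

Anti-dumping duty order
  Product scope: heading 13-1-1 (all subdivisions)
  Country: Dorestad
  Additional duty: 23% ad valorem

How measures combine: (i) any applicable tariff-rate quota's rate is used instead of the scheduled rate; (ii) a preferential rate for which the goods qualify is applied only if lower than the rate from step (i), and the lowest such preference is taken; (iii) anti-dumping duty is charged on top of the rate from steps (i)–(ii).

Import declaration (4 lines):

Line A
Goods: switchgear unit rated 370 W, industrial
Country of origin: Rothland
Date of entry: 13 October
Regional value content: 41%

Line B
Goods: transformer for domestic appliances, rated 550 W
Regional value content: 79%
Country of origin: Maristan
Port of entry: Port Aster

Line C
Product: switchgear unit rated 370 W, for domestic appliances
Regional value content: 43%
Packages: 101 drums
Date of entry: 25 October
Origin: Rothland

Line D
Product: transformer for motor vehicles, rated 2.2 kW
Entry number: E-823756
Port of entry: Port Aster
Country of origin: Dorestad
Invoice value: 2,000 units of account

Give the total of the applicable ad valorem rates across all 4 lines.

115%

Line A: switchgear unit → 13-2; rated 370 W → 13-2-2; industrial → 13-2-2-1. Scheduled 10%. Rothland agreement on 13-1-2: 13-2-2-1 not covered. → 10%.
Line B: transformer → 13-1; rated 550 W → 13-1-2; for domestic appliances → 13-1-2-2. Scheduled 32%. Maristan agreement on 13-1-2: RVC ≥ 65% → 3% available; preferential 3%. → 3%.
Line C: switchgear unit → 13-2; rated 370 W → 13-2-2; for domestic appliances → 13-2-2-3. Scheduled 24%. Rothland agreement on 13-1-2: 13-2-2-3 not covered; anti-dumping (Rothland, 13-2-2-3): +38%; total 24% + 38% = 62%. → 62%.
Line D: transformer → 13-1; rated 2.2 kW → 13-1-1; for motor vehicles → 13-1-1-2. Scheduled 17%. anti-dumping (Dorestad, 13-1-1): +23%; total 17% + 23% = 40%. → 40%.
Sum: 10% + 3% + 62% + 40% = 115%.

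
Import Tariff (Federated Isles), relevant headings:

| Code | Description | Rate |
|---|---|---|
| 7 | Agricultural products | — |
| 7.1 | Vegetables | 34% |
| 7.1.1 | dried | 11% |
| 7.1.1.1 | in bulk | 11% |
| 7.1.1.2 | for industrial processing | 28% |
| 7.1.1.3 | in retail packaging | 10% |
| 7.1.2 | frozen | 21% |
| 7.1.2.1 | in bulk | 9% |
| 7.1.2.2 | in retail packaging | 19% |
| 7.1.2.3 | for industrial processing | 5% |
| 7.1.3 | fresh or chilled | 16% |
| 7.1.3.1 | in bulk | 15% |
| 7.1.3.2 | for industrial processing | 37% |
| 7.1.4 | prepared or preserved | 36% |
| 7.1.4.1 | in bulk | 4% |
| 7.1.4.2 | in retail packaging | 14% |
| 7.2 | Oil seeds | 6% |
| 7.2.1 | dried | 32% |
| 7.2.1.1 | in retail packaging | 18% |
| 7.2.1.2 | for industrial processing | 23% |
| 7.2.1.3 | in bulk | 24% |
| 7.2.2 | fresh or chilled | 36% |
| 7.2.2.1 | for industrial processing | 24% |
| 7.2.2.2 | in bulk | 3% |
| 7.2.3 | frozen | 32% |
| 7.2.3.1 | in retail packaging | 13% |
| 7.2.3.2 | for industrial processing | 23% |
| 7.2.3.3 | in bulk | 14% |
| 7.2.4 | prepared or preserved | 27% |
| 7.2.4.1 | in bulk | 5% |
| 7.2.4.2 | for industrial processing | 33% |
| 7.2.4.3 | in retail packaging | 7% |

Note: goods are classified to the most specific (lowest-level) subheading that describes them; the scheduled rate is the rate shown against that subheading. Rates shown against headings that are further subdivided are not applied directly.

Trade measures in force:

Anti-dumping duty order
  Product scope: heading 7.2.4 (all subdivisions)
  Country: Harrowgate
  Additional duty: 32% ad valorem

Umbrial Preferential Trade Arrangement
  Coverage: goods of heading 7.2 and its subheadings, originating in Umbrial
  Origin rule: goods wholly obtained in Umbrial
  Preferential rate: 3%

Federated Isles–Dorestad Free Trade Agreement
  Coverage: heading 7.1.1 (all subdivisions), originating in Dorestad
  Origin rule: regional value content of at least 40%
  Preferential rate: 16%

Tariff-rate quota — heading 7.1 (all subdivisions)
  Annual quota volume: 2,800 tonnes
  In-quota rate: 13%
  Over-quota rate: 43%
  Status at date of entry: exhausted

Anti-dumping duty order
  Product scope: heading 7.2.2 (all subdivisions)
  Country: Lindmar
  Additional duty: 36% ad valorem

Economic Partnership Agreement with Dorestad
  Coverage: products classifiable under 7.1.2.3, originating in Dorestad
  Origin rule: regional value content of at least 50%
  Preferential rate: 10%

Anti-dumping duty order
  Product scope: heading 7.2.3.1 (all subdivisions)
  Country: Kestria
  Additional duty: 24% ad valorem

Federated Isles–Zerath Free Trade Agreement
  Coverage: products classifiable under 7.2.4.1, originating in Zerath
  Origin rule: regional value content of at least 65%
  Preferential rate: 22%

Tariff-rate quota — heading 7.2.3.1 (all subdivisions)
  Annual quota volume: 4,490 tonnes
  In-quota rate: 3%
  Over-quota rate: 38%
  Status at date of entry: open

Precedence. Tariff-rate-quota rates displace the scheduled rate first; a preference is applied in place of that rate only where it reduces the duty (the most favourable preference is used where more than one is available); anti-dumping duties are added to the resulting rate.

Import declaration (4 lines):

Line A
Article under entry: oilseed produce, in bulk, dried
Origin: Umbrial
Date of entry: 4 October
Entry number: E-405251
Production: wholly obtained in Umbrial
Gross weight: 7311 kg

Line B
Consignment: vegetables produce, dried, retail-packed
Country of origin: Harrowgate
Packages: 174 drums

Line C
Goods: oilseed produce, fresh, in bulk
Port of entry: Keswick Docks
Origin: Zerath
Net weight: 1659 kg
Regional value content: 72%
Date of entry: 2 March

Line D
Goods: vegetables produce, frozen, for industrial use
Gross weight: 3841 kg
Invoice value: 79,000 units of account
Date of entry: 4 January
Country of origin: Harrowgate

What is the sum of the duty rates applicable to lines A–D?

Line A: oilseed → 7.2; dried → 7.2.1; in bulk → 7.2.1.3. Scheduled 24%. Umbrial agreement on 7.2: wholly obtained → 3% available; preferential 3%. → 3%.
Line B: vegetables → 7.1; dried → 7.1.1; retail-packed → 7.1.1.3. Scheduled 10%. quota on 7.1 exhausted → over-quota 43%. → 43%.
Line C: oilseed → 7.2; fresh → 7.2.2; in bulk → 7.2.2.2. Scheduled 3%. Zerath agreement on 7.2.4.1: 7.2.2.2 not covered. → 3%.
Line D: vegetables → 7.1; frozen → 7.1.2; for industrial use → 7.1.2.3. Scheduled 5%. quota on 7.1 exhausted → over-quota 43%. → 43%.
Sum: 3% + 43% + 3% + 43% = 92%.

92%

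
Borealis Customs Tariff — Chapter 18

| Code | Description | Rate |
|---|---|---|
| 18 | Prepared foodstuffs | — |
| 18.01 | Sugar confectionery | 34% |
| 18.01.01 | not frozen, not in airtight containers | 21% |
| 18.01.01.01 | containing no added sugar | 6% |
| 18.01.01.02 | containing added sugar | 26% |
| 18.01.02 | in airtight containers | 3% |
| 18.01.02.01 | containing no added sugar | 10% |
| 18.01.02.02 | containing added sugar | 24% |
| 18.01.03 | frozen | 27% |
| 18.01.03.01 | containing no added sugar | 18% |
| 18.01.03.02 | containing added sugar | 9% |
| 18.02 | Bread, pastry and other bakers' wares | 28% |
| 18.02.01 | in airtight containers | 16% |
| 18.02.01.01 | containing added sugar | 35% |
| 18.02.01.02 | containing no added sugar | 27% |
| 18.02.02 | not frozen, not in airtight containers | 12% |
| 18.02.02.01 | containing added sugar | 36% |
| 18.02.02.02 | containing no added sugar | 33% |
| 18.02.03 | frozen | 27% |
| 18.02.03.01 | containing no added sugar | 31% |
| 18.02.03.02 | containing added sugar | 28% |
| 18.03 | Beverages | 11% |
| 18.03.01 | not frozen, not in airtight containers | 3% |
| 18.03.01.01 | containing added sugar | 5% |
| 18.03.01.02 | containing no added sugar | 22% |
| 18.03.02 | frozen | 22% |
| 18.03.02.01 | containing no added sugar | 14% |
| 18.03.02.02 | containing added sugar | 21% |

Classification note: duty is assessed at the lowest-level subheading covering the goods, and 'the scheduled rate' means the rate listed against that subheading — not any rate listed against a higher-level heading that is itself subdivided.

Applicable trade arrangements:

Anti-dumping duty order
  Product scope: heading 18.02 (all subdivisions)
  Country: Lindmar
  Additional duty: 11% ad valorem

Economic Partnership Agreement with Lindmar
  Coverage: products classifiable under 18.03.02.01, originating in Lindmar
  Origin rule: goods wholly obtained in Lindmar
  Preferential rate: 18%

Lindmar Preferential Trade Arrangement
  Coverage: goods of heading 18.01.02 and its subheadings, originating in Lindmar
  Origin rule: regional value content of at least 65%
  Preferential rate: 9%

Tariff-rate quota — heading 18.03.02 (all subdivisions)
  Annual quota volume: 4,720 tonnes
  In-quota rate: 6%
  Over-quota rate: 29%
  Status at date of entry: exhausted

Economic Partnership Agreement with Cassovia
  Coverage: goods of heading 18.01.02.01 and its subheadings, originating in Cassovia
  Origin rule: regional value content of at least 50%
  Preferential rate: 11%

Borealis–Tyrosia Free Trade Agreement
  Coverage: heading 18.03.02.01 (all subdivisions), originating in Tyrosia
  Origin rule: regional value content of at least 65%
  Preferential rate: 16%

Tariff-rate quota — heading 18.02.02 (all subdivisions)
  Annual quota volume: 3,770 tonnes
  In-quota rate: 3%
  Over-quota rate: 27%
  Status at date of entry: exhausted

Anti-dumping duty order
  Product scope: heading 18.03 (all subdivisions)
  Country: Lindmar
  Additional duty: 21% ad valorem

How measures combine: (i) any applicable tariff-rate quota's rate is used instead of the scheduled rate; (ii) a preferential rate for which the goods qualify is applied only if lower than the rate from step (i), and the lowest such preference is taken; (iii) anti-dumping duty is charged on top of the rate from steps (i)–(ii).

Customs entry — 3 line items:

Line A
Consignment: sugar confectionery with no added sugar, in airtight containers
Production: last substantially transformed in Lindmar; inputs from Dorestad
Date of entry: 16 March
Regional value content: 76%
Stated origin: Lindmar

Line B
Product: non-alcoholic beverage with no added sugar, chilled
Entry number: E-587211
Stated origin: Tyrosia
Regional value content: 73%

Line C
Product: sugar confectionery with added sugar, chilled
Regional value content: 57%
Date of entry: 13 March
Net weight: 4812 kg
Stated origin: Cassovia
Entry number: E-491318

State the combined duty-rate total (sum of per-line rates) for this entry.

Line A: sugar confectionery → 18.01; in airtight containers → 18.01.02; with no added sugar → 18.01.02.01. Scheduled 10%. Lindmar agreement on 18.03.02.01: 18.01.02.01 not covered; Lindmar agreement on 18.01.02: RVC ≥ 65% → 9% available; preferential 9%. → 9%.
Line B: non-alcoholic beverage → 18.03; chilled → 18.03.01; with no added sugar → 18.03.01.02. Scheduled 22%. Tyrosia agreement on 18.03.02.01: 18.03.01.02 not covered. → 22%.
Line C: sugar confectionery → 18.01; chilled → 18.01.01; with added sugar → 18.01.01.02. Scheduled 26%. Cassovia agreement on 18.01.02.01: 18.01.01.02 not covered. → 26%.
Sum: 9% + 22% + 26% = 57%.

57%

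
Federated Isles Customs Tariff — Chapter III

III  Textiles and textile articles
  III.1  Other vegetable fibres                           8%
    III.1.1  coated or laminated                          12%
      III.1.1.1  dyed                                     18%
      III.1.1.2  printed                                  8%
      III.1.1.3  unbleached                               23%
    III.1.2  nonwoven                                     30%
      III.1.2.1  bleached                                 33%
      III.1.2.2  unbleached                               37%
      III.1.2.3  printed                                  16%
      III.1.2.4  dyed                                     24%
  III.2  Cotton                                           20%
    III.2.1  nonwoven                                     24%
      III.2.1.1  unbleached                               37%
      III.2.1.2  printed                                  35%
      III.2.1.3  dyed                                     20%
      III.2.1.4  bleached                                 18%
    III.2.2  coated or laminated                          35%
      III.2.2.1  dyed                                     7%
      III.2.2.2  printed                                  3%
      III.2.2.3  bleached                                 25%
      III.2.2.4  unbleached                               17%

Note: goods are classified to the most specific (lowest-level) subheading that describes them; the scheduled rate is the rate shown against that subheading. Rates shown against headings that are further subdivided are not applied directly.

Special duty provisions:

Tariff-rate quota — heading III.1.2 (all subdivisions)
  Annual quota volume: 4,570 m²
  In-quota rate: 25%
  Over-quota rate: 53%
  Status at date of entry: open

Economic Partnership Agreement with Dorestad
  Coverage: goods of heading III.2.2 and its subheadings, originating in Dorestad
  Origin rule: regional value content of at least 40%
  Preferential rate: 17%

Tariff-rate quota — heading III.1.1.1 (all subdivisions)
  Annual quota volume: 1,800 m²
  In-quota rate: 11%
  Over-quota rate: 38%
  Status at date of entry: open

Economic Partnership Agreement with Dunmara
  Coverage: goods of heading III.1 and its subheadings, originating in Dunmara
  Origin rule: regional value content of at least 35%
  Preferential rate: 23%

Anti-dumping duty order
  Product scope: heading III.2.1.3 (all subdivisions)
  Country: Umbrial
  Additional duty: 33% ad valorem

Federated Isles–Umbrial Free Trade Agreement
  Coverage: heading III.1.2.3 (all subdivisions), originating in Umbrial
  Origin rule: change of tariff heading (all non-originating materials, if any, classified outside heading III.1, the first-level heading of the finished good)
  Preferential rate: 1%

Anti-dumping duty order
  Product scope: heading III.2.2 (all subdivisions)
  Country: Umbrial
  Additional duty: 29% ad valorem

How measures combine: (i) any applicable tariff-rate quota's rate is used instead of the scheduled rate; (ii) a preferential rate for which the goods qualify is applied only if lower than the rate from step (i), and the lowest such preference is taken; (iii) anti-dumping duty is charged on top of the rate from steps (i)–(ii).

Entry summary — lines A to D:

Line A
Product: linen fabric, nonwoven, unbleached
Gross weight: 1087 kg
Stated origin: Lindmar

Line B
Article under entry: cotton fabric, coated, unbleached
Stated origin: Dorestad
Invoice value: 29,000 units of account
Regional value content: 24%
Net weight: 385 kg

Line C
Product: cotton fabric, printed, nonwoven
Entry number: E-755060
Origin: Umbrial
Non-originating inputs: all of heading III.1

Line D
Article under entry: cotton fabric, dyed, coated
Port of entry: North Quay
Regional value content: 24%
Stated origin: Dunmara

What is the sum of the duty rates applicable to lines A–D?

84%

Line A: linen → III.1; nonwoven → III.1.2; unbleached → III.1.2.2. Scheduled 37%. quota on III.1.2 open → in-quota 25%. → 25%.
Line B: cotton → III.2; coated → III.2.2; unbleached → III.2.2.4. Scheduled 17%. Dorestad agreement on III.2.2: RVC < 40%. → 17%.
Line C: cotton → III.2; nonwoven → III.2.1; printed → III.2.1.2. Scheduled 35%. Umbrial agreement on III.1.2.3: III.2.1.2 not covered. → 35%.
Line D: cotton → III.2; coated → III.2.2; dyed → III.2.2.1. Scheduled 7%. Dunmara agreement on III.1: III.2.2.1 not covered. → 7%.
Sum: 25% + 17% + 35% + 7% = 84%.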